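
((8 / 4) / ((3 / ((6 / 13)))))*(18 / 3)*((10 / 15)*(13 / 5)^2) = 208 / 25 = 8.32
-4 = -4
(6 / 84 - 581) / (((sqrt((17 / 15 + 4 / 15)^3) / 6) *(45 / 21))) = -8133 *sqrt(35) / 49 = -981.95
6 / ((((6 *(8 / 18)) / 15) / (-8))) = -270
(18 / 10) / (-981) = -0.00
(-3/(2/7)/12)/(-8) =7/64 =0.11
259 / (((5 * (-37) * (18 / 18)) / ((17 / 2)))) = -11.90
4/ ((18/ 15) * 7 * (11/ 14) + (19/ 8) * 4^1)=40/ 161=0.25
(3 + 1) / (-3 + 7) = 1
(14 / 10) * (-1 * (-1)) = 7 / 5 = 1.40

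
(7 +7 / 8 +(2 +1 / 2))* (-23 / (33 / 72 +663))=-5727 / 15923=-0.36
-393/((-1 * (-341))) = -393/341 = -1.15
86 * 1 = 86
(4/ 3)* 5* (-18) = -120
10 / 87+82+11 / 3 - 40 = 3983 / 87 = 45.78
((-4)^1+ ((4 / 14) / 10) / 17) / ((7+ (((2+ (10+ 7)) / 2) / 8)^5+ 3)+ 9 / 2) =-2494562304 / 10519868345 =-0.24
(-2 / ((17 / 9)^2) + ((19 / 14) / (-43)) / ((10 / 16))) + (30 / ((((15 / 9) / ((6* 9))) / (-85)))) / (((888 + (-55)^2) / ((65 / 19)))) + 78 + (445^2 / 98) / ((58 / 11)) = 2606193963983 / 6710331460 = 388.39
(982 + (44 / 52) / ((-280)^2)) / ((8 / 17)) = 17014524987 / 8153600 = 2086.75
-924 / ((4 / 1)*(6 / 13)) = -1001 / 2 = -500.50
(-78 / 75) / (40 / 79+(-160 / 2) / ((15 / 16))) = 3081 / 251300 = 0.01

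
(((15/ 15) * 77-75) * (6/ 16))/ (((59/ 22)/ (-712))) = -11748/ 59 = -199.12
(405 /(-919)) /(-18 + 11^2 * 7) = -405 /761851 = -0.00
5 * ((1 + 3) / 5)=4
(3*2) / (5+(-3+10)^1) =1 / 2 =0.50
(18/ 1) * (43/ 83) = 774/ 83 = 9.33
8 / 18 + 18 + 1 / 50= 8309 / 450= 18.46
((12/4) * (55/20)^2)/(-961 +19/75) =-27225/1152896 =-0.02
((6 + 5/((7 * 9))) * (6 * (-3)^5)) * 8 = -496368/7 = -70909.71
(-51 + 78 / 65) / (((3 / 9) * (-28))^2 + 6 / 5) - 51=-204915 / 3974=-51.56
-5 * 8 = -40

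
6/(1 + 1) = 3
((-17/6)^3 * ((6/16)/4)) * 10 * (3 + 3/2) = -24565/256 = -95.96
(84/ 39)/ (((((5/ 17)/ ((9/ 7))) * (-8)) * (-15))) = 51/ 650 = 0.08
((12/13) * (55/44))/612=5/2652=0.00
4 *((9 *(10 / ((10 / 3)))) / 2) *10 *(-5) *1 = -2700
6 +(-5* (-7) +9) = 50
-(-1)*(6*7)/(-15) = -14/5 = -2.80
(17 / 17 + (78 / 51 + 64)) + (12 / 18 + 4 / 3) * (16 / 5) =6199 / 85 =72.93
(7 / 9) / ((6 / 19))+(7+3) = 673 / 54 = 12.46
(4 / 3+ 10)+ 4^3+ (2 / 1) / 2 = 229 / 3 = 76.33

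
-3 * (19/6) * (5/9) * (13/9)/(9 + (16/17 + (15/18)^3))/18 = -41990/1042983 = -0.04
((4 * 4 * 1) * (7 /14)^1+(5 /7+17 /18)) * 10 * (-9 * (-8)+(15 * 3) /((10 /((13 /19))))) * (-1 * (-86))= 82944635 /133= 623643.87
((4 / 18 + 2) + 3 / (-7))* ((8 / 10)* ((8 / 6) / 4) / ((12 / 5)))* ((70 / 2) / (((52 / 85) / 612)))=816425 / 117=6977.99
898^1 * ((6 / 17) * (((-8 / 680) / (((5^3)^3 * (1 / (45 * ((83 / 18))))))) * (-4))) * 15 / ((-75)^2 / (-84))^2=233738624 / 44097900390625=0.00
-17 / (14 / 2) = -2.43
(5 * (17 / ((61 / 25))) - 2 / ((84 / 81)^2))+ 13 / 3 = 2676449 / 71736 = 37.31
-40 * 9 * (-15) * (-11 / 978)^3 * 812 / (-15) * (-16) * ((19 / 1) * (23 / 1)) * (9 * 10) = -1133513673600 / 4330747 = -261736.29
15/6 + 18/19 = 131/38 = 3.45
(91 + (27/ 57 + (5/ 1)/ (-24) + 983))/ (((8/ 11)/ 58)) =156266935/ 1824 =85672.66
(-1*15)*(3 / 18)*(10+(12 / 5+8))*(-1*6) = 306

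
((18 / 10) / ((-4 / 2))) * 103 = -927 / 10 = -92.70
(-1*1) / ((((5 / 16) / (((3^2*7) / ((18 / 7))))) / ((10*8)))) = -6272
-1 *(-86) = 86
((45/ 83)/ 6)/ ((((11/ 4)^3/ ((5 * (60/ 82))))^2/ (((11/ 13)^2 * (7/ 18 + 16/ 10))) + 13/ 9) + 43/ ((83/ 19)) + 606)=12372480000/ 87627383989603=0.00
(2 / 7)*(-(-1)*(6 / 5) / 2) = 6 / 35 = 0.17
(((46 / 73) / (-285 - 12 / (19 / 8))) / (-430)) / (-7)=-437 / 605466015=-0.00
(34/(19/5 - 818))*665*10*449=-124685.46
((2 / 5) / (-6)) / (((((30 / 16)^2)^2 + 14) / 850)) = -696320 / 323907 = -2.15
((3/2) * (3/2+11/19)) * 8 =24.95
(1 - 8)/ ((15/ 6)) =-14/ 5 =-2.80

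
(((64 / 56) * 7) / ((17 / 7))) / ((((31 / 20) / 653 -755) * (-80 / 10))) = 0.00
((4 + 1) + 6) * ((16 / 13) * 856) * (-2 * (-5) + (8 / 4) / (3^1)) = 4820992 / 39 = 123615.18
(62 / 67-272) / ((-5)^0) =-18162 / 67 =-271.07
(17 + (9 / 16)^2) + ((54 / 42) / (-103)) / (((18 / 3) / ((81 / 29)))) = 92658493 / 5352704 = 17.31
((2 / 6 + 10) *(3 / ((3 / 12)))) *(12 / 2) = 744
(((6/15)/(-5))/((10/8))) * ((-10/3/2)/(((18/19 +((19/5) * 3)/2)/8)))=2432/18945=0.13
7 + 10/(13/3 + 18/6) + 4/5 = 504/55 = 9.16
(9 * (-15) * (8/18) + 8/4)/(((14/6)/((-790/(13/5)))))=687300/91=7552.75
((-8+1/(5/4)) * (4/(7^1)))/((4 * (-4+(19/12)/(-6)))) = 2592/10745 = 0.24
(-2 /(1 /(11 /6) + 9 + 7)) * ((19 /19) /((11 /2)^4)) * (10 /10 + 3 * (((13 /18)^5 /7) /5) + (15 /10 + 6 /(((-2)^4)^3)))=-29363827 /88268019840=-0.00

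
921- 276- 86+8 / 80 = 5591 / 10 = 559.10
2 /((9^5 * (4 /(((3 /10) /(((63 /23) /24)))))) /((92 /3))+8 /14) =29624 /43409479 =0.00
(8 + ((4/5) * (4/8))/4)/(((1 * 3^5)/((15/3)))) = 1/6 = 0.17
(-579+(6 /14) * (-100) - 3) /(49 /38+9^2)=-7.59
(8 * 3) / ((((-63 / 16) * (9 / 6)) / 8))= -2048 / 63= -32.51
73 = 73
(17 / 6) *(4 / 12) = 17 / 18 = 0.94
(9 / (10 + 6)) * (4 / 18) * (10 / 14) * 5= 0.45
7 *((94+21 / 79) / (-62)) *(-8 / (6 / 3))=104258 / 2449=42.57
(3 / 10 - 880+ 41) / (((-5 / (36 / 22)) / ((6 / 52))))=226449 / 7150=31.67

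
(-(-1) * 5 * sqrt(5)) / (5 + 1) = 5 * sqrt(5) / 6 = 1.86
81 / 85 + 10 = 931 / 85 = 10.95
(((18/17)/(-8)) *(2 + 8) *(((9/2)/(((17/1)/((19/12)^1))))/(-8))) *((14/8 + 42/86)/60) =65835/25450496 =0.00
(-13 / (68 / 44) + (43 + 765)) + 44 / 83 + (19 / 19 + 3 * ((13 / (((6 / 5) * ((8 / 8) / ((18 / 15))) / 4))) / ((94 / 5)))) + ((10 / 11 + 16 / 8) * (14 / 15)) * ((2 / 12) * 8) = 813.04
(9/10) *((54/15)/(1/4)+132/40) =1593/100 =15.93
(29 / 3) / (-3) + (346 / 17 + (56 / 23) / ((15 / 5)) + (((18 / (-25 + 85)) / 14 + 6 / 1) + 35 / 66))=132739597 / 5419260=24.49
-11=-11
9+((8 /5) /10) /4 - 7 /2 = 277 /50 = 5.54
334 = 334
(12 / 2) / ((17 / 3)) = 18 / 17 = 1.06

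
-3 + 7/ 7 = -2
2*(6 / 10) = 6 / 5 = 1.20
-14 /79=-0.18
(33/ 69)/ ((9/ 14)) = 154/ 207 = 0.74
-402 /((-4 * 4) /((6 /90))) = 67 /40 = 1.68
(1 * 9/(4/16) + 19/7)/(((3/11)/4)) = 11924/21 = 567.81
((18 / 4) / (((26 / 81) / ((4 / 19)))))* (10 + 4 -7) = 5103 / 247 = 20.66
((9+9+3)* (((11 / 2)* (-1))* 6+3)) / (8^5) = -0.02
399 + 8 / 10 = 1999 / 5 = 399.80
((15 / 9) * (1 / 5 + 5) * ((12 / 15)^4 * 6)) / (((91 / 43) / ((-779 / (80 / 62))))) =-132916096 / 21875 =-6076.16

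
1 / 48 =0.02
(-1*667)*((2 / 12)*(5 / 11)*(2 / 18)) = -3335 / 594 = -5.61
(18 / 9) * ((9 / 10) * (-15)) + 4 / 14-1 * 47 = -516 / 7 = -73.71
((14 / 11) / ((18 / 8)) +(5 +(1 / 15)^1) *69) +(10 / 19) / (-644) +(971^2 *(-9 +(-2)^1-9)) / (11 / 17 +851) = -8381157973073 / 384608070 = -21791.43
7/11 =0.64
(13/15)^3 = 2197/3375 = 0.65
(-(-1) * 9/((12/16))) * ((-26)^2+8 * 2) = 8304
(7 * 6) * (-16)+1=-671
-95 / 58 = -1.64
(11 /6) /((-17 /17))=-11 /6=-1.83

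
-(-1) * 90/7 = 90/7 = 12.86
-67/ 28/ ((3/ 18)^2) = -603/ 7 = -86.14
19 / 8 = 2.38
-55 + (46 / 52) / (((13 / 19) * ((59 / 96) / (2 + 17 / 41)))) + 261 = 86291690 / 408811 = 211.08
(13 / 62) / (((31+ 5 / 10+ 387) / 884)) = 11492 / 25947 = 0.44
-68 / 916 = -0.07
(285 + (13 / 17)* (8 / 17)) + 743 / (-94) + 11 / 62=116903771 / 421073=277.63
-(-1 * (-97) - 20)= -77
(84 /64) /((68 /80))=105 /68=1.54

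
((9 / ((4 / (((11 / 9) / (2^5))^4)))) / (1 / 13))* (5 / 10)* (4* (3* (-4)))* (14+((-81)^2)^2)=-8193214212755 / 127401984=-64309.94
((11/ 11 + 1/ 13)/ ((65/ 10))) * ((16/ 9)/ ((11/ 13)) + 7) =25228/ 16731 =1.51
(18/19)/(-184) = -9/1748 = -0.01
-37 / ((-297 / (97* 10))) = 35890 / 297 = 120.84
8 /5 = 1.60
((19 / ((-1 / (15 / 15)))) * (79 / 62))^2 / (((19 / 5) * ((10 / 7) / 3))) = 2490159 / 7688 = 323.90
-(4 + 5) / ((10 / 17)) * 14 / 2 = -107.10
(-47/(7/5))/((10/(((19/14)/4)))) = -893/784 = -1.14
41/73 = 0.56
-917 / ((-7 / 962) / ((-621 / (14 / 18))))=-100619565.43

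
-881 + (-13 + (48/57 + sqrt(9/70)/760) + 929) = 3 * sqrt(70)/53200 + 681/19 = 35.84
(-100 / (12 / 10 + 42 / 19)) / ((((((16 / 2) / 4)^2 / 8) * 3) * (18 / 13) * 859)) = -30875 / 1878633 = -0.02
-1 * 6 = -6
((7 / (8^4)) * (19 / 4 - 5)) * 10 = -35 / 8192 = -0.00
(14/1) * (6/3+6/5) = 224/5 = 44.80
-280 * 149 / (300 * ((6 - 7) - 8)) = 2086 / 135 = 15.45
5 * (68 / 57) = 340 / 57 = 5.96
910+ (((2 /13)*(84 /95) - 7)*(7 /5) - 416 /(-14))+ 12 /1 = 40722477 /43225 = 942.10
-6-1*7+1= -12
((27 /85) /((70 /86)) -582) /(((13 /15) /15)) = -15572601 /1547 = -10066.32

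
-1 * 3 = -3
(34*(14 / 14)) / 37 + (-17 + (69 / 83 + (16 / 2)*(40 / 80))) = -34548 / 3071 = -11.25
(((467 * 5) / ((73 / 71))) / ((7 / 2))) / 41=331570 / 20951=15.83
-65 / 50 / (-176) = 13 / 1760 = 0.01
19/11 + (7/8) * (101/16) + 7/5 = 60901/7040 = 8.65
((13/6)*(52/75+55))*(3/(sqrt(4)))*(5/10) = 54301/600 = 90.50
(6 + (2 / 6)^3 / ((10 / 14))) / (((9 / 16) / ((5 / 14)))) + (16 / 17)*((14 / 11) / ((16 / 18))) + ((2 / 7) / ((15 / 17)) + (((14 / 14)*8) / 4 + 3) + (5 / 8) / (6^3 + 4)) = 76462223 / 7270560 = 10.52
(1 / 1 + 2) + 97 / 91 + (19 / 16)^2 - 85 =-1852589 / 23296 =-79.52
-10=-10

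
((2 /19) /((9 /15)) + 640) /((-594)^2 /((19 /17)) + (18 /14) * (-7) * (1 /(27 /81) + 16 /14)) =51086 /25189515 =0.00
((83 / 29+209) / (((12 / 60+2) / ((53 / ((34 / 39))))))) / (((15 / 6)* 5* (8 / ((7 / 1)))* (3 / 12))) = 44448768 / 27115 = 1639.27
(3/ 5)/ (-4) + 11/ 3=211/ 60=3.52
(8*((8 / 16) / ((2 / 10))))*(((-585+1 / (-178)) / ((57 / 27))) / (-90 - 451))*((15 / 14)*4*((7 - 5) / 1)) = 562307400 / 6403817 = 87.81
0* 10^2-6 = -6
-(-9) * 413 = 3717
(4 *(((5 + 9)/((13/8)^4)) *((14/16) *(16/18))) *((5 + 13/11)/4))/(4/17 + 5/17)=464027648/25447851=18.23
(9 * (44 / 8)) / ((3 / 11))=363 / 2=181.50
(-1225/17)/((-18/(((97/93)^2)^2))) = 108448369225/22890391506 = 4.74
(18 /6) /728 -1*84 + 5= -57509 /728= -79.00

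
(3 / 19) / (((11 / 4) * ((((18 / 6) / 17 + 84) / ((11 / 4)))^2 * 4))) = 3179 / 207506448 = 0.00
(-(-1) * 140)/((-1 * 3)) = -140/3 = -46.67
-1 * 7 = -7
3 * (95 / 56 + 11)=2133 / 56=38.09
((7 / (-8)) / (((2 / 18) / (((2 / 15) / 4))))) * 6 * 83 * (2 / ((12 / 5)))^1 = -1743 / 16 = -108.94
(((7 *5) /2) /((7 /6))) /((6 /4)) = 10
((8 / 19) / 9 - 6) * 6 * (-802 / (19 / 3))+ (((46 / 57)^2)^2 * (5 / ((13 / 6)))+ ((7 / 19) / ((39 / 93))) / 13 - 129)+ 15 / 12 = 10457568348775 / 2378618892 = 4396.49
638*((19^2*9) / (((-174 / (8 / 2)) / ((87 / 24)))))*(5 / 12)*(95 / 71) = -54700525 / 568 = -96303.74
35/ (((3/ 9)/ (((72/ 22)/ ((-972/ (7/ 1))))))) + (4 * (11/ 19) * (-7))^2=9303091/ 35739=260.31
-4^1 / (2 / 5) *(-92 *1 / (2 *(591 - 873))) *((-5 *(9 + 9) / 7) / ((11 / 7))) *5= 34500 / 517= 66.73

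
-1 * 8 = -8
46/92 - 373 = -745/2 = -372.50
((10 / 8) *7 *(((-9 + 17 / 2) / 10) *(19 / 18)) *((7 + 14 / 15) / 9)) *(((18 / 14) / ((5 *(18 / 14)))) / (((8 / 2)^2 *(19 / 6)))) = -833 / 518400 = -0.00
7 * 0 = 0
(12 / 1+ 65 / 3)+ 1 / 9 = 304 / 9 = 33.78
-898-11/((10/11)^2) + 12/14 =-637317/700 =-910.45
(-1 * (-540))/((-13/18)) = -9720/13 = -747.69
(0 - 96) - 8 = -104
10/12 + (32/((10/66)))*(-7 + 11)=25369/30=845.63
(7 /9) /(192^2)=7 /331776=0.00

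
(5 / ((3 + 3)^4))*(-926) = -2315 / 648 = -3.57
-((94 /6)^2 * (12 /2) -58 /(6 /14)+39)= -1376.33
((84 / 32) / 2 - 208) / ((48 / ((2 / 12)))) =-3307 / 4608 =-0.72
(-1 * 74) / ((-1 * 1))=74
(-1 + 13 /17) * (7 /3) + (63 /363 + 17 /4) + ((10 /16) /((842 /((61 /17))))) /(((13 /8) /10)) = 525646547 /135095532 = 3.89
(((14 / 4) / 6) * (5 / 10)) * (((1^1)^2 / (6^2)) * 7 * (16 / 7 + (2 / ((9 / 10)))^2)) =896 / 2187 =0.41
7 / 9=0.78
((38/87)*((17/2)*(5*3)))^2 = 2608225/841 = 3101.34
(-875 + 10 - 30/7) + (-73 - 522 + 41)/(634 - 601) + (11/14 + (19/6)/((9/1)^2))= -2366270/2673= -885.25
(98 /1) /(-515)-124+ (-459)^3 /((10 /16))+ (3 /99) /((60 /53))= -6310892731985 /40788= -154724250.56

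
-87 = -87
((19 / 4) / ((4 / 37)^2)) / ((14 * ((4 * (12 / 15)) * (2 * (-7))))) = -130055 / 200704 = -0.65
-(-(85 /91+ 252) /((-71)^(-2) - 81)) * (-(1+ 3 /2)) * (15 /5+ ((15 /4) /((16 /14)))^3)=145723805394513 /487025803264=299.21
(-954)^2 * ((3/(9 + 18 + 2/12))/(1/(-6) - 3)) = -98292528/3097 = -31737.98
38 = 38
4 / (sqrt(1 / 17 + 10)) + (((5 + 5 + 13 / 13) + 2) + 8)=4*sqrt(323) / 57 + 21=22.26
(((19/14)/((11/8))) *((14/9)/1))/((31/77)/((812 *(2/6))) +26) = 863968/14631453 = 0.06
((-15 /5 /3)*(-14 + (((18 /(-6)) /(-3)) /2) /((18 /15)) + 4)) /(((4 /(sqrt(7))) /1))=115*sqrt(7) /48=6.34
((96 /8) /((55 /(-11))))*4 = -48 /5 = -9.60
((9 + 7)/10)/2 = 4/5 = 0.80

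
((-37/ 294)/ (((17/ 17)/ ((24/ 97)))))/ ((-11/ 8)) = 1184/ 52283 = 0.02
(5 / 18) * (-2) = -5 / 9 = -0.56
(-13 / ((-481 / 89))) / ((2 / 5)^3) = 37.58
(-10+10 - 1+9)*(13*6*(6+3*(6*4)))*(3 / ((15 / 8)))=389376 / 5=77875.20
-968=-968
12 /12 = 1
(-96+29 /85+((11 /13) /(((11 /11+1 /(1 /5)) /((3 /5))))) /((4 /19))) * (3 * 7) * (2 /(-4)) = 1000.20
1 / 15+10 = 151 / 15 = 10.07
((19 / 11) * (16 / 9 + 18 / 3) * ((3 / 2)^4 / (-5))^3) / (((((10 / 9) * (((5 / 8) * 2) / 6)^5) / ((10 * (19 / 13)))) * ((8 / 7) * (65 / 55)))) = -4568720686614 / 13203125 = -346033.28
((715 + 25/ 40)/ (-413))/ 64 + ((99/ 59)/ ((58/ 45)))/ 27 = 129655/ 6132224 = 0.02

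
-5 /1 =-5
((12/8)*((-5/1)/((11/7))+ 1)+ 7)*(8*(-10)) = -3280/11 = -298.18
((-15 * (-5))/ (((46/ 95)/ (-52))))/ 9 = -61750/ 69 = -894.93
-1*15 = -15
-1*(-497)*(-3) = -1491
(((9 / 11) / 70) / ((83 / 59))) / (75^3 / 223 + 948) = 39471 / 13490953630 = 0.00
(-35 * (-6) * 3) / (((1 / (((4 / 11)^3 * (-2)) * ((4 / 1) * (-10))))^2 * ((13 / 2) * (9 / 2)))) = 7340032000 / 23030293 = 318.71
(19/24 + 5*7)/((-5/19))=-16321/120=-136.01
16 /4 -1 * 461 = -457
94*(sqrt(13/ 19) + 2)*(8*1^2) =752*sqrt(247)/ 19 + 1504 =2126.03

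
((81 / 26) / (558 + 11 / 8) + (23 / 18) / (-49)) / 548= -1052257 / 28118071800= -0.00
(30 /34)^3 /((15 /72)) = 16200 /4913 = 3.30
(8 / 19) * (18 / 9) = 16 / 19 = 0.84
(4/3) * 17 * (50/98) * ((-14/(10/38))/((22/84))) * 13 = -335920/11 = -30538.18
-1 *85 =-85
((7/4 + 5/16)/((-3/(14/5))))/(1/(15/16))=-231/128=-1.80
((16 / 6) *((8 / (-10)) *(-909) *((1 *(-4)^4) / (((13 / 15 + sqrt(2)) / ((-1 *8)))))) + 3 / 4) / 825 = 1032585497 / 309100 - 59572224 *sqrt(2) / 15455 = -2110.55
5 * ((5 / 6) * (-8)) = -33.33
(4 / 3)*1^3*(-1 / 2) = -2 / 3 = -0.67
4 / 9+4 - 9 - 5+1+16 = 7.44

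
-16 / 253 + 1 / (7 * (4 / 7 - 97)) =-11053 / 170775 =-0.06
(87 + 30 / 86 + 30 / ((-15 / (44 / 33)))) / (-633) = -10924 / 81657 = -0.13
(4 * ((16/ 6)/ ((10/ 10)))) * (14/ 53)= 448/ 159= 2.82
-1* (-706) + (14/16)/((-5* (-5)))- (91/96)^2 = 705.14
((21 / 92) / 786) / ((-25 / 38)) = -133 / 301300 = -0.00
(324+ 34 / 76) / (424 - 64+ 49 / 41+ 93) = 505489 / 707636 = 0.71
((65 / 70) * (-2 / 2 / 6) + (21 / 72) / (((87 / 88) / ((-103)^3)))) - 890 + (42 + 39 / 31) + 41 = -73216076057 / 226548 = -323181.30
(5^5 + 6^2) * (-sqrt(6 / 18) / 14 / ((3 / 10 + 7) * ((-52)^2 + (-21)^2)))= -0.01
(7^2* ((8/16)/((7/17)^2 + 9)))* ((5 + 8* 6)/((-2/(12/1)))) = -42483/50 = -849.66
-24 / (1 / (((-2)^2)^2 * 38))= -14592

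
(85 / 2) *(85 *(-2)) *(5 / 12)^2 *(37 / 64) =-6683125 / 9216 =-725.17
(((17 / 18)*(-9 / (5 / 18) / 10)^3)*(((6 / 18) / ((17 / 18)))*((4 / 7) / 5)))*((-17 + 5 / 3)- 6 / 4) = 11927898 / 546875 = 21.81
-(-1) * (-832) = -832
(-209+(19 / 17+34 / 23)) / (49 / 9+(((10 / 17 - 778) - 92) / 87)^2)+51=259825274781 / 5298229423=49.04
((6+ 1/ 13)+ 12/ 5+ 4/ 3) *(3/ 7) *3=5739/ 455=12.61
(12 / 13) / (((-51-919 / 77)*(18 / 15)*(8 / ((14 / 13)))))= -2695 / 1637948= -0.00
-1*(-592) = 592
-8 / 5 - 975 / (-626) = -133 / 3130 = -0.04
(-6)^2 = 36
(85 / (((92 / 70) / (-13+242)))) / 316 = 681275 / 14536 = 46.87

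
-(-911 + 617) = 294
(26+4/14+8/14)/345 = 188/2415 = 0.08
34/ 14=17/ 7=2.43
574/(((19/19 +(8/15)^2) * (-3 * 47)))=-43050/13583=-3.17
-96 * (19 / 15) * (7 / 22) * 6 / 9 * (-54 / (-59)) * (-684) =52399872 / 3245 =16147.88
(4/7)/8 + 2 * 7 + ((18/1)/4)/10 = 2033/140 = 14.52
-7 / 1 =-7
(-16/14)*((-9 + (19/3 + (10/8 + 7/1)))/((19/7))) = -134/57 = -2.35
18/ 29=0.62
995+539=1534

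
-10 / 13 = -0.77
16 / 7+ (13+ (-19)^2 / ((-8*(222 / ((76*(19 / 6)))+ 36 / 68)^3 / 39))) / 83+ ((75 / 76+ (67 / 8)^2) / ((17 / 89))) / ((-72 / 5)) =-30.35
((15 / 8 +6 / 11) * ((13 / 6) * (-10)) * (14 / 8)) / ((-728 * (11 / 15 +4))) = 0.03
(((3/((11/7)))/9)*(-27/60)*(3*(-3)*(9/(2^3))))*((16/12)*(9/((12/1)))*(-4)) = -1701/440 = -3.87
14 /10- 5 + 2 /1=-8 /5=-1.60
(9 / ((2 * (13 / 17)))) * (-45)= -6885 / 26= -264.81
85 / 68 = 1.25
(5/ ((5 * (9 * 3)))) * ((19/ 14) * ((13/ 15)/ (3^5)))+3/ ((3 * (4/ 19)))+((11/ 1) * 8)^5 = 14542286258813849/ 2755620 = 5277319172.75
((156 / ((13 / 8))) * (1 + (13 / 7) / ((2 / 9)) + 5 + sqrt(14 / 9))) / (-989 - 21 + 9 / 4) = -38592 / 28217 - 128 * sqrt(14) / 4031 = -1.49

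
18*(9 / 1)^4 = 118098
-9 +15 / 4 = -5.25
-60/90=-2/3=-0.67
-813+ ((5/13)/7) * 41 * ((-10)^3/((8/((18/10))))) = -120108/91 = -1319.87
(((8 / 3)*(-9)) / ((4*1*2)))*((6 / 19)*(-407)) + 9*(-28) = 2538 / 19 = 133.58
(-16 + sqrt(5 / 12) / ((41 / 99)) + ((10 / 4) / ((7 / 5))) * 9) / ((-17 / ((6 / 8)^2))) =-297 * sqrt(15) / 22304 - 9 / 3808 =-0.05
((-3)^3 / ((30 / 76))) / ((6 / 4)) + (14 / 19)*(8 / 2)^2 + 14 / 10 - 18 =-4789 / 95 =-50.41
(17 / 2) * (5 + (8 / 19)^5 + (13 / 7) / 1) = 1012198088 / 17332693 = 58.40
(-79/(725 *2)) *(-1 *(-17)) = -1343/1450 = -0.93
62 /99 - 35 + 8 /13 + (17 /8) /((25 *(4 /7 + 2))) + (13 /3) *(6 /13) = -1814687 /57200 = -31.73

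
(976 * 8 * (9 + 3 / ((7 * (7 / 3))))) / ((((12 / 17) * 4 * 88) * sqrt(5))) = 31110 * sqrt(5) / 539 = 129.06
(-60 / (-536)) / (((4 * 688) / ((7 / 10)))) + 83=61215509 / 737536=83.00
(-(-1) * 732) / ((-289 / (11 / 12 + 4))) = -3599 / 289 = -12.45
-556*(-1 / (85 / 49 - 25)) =-6811 / 285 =-23.90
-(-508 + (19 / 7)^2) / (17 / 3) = 4329 / 49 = 88.35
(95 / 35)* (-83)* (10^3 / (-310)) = 157700 / 217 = 726.73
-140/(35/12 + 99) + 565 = 689315/1223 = 563.63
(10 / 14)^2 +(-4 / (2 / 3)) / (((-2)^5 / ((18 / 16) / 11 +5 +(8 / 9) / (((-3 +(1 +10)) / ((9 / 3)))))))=105515 / 68992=1.53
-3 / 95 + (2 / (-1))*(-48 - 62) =20897 / 95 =219.97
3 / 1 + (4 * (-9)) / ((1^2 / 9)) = -321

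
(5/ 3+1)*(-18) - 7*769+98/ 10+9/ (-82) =-2222737/ 410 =-5421.31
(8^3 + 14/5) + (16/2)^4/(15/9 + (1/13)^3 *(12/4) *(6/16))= 1306142058/439535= 2971.65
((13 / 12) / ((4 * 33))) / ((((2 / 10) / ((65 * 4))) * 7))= 4225 / 2772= 1.52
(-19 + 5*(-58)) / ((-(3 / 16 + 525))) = 1648 / 2801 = 0.59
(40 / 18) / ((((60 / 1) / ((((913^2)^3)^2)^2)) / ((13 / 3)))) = 1462992208275138417535500998051177617806408554298616118471207762691857293 / 81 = 18061632200927634784388900000000000000000000000000000000000000000000000.00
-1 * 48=-48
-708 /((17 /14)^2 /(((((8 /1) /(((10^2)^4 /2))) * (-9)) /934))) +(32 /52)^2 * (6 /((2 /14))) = 283422313191633 /17819333593750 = 15.91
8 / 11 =0.73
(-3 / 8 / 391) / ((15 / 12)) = -3 / 3910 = -0.00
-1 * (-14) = 14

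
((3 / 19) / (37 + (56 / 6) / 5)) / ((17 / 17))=45 / 11077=0.00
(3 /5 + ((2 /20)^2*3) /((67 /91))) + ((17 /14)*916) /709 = 2.21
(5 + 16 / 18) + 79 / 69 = 7.03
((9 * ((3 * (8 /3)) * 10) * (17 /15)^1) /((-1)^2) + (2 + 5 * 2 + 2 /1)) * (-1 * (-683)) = 566890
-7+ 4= -3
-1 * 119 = -119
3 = 3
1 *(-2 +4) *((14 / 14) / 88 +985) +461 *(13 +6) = 472077 / 44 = 10729.02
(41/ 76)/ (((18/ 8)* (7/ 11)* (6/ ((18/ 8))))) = 451/ 3192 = 0.14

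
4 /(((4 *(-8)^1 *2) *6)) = -1 /96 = -0.01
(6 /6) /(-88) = -1 /88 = -0.01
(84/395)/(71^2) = 84/1991195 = 0.00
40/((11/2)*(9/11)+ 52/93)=7440/941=7.91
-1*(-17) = 17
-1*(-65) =65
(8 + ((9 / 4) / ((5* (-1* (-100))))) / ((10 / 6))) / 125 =80027 / 1250000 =0.06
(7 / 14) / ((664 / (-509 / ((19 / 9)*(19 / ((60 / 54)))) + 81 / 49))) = -220169 / 23490992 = -0.01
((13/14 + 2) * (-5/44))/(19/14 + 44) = -41/5588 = -0.01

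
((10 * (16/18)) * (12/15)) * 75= 1600/3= 533.33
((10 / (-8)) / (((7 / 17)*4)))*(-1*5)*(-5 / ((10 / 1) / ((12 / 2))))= -11.38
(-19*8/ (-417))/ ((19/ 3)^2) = 0.01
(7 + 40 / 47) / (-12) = -123 / 188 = -0.65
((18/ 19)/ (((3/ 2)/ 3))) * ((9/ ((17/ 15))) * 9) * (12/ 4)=131220/ 323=406.25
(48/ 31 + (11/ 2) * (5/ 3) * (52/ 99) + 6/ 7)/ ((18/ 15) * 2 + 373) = 211520/ 10997343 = 0.02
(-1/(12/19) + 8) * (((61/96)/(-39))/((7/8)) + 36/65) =96437/28080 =3.43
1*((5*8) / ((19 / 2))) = 80 / 19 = 4.21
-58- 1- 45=-104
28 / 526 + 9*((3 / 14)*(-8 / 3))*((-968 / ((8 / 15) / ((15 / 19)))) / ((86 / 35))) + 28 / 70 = 3222565682 / 1074355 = 2999.54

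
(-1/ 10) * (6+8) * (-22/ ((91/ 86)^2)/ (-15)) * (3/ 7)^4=-4393224/ 71009575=-0.06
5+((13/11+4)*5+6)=406/11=36.91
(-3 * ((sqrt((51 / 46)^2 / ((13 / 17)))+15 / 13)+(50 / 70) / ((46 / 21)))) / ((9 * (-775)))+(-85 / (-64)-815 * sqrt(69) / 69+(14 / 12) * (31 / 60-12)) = -815 * sqrt(69) / 69-322164179 / 26694720+17 * sqrt(221) / 463450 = -110.18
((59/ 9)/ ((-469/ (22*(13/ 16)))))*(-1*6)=8437/ 5628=1.50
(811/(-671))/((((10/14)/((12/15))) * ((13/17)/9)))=-3474324/218075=-15.93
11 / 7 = 1.57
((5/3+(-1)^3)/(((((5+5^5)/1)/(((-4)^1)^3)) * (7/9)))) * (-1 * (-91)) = -2496/1565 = -1.59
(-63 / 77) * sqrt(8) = -18 * sqrt(2) / 11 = -2.31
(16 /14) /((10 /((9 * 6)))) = 216 /35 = 6.17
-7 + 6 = -1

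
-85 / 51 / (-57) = 0.03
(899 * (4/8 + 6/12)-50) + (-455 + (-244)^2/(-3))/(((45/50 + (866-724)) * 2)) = 777.97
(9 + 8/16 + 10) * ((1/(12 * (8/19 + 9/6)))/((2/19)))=4693/584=8.04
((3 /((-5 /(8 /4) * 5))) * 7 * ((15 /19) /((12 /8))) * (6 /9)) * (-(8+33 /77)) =472 /95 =4.97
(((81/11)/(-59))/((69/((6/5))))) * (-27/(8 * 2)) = 2187/597080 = 0.00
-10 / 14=-5 / 7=-0.71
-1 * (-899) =899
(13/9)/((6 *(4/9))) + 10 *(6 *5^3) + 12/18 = 7501.21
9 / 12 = 3 / 4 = 0.75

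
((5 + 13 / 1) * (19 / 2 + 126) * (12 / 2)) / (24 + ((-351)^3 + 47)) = -7317 / 21621740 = -0.00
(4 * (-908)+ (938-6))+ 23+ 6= -2671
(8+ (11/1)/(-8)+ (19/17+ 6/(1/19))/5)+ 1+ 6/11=233331/7480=31.19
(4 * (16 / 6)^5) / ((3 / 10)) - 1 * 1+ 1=1310720 / 729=1797.97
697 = 697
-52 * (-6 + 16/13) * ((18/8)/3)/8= 23.25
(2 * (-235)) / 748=-235 / 374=-0.63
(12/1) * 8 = 96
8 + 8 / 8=9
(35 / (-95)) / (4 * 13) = -7 / 988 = -0.01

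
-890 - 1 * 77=-967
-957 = -957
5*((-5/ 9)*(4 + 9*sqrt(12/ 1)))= -50*sqrt(3) - 100/ 9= -97.71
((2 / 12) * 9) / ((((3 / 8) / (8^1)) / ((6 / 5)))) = 192 / 5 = 38.40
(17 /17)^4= 1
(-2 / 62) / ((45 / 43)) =-43 / 1395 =-0.03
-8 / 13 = -0.62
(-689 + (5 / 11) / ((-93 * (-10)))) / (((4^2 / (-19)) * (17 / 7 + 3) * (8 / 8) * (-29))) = -9867851 / 1898688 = -5.20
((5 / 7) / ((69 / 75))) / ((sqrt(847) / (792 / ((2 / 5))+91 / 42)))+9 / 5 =9 / 5+212375 *sqrt(7) / 10626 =54.68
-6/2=-3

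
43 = 43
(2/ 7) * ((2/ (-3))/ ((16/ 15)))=-5/ 28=-0.18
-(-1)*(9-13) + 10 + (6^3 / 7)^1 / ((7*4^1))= 348 / 49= 7.10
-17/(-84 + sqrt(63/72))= 34*sqrt(14)/56441 + 1632/8063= 0.20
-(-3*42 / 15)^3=592.70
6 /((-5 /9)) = -54 /5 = -10.80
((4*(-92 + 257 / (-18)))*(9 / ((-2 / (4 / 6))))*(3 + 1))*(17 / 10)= 8672.27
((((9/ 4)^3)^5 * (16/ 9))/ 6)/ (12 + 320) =7625597484987/ 44560285696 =171.13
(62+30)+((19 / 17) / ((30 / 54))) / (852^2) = 630729939 / 6855760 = 92.00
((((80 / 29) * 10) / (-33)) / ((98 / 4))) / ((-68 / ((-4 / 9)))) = -1600 / 7174629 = -0.00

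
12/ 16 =3/ 4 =0.75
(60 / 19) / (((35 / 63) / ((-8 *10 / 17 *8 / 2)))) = -34560 / 323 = -107.00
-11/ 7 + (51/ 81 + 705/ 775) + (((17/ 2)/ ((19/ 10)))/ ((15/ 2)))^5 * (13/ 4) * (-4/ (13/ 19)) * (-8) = 393275791771/ 34359783255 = 11.45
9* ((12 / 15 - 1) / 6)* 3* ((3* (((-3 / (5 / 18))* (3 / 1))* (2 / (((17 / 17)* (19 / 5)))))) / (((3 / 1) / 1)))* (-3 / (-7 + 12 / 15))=4374 / 589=7.43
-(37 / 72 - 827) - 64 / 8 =58931 / 72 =818.49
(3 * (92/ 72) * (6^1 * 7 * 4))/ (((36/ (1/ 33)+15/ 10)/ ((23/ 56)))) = 529/ 2379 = 0.22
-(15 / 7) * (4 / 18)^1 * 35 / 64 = -25 / 96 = -0.26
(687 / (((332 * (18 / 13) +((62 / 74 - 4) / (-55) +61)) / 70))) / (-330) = -3855215 / 13776436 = -0.28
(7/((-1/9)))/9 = -7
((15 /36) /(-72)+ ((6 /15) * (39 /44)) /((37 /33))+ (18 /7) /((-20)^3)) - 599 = -8373276833 /13986000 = -598.69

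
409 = 409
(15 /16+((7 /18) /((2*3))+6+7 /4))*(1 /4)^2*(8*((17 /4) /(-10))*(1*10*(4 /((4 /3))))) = -64277 /1152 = -55.80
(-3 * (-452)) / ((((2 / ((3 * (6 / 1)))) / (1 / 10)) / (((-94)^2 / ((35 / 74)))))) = 22799303.59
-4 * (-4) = 16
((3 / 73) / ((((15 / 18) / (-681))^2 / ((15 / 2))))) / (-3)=-25043094 / 365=-68611.22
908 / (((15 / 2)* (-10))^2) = 908 / 5625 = 0.16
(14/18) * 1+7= 7.78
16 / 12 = 4 / 3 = 1.33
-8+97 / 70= -463 / 70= -6.61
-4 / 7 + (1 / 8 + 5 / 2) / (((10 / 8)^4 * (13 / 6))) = -4276 / 56875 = -0.08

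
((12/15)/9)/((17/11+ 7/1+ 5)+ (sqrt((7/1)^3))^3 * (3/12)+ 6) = -30272/43938421623+ 4648336 * sqrt(7)/219692108115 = 0.00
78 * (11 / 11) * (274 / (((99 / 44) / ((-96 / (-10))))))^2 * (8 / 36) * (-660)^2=10319259063637.33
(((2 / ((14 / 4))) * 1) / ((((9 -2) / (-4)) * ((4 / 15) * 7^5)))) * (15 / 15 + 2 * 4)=-540 / 823543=-0.00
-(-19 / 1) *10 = 190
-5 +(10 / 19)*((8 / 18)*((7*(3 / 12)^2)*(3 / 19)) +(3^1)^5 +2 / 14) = 1864715 / 15162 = 122.99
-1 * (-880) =880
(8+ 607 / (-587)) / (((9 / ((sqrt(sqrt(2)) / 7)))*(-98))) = -1363*2^(1 / 4) / 1208046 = -0.00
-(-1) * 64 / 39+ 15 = 649 / 39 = 16.64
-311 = -311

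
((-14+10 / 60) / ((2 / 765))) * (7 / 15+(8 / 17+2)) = -62167 / 4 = -15541.75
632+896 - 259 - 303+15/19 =18369/19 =966.79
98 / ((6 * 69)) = 49 / 207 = 0.24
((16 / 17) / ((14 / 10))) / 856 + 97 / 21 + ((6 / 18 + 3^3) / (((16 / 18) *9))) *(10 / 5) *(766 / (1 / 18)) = 3599209855 / 38199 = 94222.62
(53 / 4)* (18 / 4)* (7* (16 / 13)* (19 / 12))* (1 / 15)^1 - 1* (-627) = 88559 / 130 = 681.22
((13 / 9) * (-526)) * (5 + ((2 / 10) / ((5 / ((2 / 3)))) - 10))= 2550574 / 675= 3778.63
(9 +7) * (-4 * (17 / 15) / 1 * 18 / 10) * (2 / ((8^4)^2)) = -0.00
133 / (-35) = -3.80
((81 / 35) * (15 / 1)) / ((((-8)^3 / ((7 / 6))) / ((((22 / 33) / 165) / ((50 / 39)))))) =-351 / 1408000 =-0.00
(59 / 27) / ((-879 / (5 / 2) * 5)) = -59 / 47466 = -0.00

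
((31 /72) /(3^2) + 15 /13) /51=0.02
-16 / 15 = -1.07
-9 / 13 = -0.69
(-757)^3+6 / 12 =-867596185 / 2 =-433798092.50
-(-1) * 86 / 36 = 43 / 18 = 2.39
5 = 5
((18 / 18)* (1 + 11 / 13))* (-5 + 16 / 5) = -216 / 65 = -3.32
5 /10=1 /2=0.50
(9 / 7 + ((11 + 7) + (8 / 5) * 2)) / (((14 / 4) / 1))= 1574 / 245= 6.42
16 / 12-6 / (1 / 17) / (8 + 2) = -133 / 15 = -8.87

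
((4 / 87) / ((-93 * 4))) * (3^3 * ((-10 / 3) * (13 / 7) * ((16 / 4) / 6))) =260 / 18879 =0.01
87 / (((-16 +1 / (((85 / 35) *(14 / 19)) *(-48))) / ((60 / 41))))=-8519040 / 1071371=-7.95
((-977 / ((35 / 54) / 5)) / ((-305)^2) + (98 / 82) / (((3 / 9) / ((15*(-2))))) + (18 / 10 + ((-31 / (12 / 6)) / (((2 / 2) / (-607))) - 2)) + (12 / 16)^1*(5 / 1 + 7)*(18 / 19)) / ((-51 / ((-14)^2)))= -35776.47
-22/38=-11/19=-0.58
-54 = -54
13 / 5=2.60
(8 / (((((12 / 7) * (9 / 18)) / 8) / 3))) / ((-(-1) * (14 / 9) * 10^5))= 9 / 6250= 0.00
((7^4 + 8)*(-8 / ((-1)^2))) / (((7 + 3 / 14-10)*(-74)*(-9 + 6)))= 44968 / 1443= 31.16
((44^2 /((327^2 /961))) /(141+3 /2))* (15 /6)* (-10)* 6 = -18.32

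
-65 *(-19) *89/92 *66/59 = 3627195/2714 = 1336.48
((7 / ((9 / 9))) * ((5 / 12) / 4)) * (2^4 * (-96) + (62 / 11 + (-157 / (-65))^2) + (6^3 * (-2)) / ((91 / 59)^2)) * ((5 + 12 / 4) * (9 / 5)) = -11655947517 / 650650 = -17914.31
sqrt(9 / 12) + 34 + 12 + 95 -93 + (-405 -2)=-359 + sqrt(3) / 2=-358.13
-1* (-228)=228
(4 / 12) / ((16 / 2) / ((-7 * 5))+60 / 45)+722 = 83787 / 116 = 722.30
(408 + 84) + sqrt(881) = sqrt(881) + 492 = 521.68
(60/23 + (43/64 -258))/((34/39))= -14622933/50048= -292.18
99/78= 33/26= 1.27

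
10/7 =1.43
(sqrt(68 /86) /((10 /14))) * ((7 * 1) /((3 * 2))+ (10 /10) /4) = 119 * sqrt(1462) /2580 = 1.76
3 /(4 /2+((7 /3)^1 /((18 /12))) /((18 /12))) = 81 /82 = 0.99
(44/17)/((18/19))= 418/153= 2.73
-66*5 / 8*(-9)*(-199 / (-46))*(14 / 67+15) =301129785 / 12328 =24426.49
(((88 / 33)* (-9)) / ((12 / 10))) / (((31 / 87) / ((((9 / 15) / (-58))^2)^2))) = -243 / 378029500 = -0.00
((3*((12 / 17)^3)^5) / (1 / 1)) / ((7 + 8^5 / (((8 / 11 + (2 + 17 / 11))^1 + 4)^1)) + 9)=262882305616379904 / 64745147002100523421867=0.00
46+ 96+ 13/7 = 143.86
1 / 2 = 0.50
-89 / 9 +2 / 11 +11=128 / 99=1.29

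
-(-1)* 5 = 5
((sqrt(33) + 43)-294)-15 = -266 + sqrt(33) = -260.26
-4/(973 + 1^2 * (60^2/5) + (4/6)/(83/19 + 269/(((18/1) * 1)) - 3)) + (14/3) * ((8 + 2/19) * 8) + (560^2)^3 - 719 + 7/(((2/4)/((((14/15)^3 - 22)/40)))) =7472042515956592358084848319/242276433750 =30840979455999576.18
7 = 7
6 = 6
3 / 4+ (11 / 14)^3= 3389 / 2744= 1.24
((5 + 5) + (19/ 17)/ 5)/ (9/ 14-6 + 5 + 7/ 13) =56.38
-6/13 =-0.46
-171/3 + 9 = -48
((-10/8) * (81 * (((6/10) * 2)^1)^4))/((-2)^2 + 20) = -2187/250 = -8.75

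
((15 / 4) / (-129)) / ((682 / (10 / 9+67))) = -3065 / 1055736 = -0.00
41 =41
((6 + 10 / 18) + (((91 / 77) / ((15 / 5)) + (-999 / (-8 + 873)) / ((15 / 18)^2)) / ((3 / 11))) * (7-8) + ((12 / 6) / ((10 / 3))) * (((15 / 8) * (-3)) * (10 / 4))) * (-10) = -8630617 / 311400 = -27.72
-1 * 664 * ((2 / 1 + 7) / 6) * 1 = -996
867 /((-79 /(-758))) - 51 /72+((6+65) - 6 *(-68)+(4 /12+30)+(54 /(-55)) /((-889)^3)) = 8827.44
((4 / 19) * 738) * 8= 23616 / 19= 1242.95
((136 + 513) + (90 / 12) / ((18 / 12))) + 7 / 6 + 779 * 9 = 45997 / 6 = 7666.17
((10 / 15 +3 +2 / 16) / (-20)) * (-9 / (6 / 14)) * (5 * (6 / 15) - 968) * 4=-15383.55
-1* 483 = -483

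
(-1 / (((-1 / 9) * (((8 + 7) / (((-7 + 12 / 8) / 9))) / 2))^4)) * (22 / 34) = -161051 / 860625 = -0.19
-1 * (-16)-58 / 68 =515 / 34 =15.15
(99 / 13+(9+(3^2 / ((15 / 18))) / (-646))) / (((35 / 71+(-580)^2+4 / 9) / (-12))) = -2672213652 / 4513089378005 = -0.00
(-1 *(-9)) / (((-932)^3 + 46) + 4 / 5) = -45 / 4047787606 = -0.00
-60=-60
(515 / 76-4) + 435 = 33271 / 76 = 437.78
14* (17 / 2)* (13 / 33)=1547 / 33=46.88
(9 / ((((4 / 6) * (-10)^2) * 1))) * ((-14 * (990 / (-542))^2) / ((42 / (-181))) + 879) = 1071060489 / 7344100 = 145.84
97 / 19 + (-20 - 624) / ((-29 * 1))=27.31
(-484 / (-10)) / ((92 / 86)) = 45.24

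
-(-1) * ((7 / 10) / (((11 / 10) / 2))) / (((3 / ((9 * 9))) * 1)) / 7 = 54 / 11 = 4.91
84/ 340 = 21/ 85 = 0.25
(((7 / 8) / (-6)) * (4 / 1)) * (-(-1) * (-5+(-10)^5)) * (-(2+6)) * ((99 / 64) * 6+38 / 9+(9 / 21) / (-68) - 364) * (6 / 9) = 400434454055 / 3672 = 109050777.25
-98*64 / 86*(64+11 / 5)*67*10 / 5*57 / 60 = -660697184 / 1075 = -614602.03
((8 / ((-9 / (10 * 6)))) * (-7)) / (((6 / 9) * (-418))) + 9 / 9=-71 / 209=-0.34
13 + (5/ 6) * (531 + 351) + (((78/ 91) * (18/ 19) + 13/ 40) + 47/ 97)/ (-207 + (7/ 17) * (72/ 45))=1353989278295/ 1810165112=747.99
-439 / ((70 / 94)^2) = -969751 / 1225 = -791.63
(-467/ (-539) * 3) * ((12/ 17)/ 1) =16812/ 9163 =1.83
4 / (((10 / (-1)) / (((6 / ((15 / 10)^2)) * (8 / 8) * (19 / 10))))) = -152 / 75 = -2.03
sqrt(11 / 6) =sqrt(66) / 6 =1.35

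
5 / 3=1.67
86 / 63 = 1.37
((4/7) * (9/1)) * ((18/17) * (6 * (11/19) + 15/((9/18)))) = 412128/2261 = 182.28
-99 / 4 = -24.75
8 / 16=1 / 2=0.50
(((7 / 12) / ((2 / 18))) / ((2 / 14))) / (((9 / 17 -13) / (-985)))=2461515 / 848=2902.73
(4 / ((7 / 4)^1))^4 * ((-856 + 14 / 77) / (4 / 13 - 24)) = 2005106688 / 2033647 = 985.97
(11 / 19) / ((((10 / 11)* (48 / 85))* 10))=2057 / 18240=0.11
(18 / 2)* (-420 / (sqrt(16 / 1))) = -945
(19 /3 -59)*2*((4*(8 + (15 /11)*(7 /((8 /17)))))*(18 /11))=-2359572 /121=-19500.60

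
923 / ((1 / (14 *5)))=64610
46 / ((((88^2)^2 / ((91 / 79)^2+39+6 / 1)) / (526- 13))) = 1705698837 / 93567468544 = 0.02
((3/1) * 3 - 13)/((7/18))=-72/7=-10.29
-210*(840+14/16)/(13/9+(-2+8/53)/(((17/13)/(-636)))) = -108069255/551252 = -196.04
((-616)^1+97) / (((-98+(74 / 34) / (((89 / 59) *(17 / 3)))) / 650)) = 667459950 / 193393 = 3451.31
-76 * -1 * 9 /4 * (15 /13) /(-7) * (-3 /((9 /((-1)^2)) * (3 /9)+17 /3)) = 23085 /2366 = 9.76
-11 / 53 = -0.21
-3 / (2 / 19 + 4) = -0.73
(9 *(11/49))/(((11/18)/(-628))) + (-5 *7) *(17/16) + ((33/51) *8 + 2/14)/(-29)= -816937879/386512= -2113.62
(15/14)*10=75/7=10.71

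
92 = 92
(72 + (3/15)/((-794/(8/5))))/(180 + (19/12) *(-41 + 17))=0.51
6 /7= 0.86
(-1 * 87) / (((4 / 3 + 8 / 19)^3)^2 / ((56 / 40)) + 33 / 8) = -167092290997128 / 47922479314519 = -3.49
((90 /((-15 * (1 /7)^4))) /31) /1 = -14406 /31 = -464.71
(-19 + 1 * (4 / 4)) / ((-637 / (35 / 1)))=90 / 91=0.99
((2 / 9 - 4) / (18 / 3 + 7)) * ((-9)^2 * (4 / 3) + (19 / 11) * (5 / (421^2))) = -7159121702 / 228109167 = -31.38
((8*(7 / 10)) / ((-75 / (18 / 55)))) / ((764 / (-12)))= 504 / 1313125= 0.00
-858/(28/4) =-858/7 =-122.57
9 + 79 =88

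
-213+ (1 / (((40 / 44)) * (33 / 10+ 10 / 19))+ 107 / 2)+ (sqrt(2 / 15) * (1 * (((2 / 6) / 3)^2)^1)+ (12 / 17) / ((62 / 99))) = -121134189 / 766258+ sqrt(30) / 1215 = -158.08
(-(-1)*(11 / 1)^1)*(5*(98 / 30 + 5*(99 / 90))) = 482.17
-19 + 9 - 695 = -705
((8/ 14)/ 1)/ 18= 2/ 63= 0.03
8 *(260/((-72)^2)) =65/162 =0.40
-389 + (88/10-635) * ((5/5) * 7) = -23862/5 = -4772.40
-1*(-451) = 451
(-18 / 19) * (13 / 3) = -78 / 19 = -4.11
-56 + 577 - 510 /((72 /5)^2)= 448019 /864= 518.54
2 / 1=2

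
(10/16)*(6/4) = 15/16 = 0.94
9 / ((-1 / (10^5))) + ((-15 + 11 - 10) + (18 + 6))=-899990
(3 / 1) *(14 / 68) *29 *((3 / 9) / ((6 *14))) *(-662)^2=3177269 / 102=31149.70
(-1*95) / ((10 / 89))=-1691 / 2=-845.50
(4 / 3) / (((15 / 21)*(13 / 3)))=28 / 65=0.43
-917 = -917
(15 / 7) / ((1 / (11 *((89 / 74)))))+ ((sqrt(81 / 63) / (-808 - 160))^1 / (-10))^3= 27 *sqrt(7) / 44444922368000+ 14685 / 518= 28.35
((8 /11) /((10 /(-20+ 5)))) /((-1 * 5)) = 12 /55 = 0.22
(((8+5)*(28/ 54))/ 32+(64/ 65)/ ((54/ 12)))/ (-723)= -12059/ 20301840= -0.00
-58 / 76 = -29 / 38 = -0.76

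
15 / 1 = 15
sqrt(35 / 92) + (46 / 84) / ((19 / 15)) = 115 / 266 + sqrt(805) / 46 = 1.05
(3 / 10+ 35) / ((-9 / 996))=-3906.53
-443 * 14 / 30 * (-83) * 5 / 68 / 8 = 157.71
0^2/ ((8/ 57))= 0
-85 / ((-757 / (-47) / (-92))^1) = 367540 / 757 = 485.52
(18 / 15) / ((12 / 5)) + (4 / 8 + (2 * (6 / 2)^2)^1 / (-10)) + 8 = 36 / 5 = 7.20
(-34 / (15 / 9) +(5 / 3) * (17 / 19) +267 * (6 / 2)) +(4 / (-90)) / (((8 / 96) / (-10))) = 224416 / 285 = 787.42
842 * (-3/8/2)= -1263/8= -157.88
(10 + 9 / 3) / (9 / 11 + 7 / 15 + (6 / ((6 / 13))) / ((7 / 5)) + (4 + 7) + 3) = 1155 / 2183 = 0.53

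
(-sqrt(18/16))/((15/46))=-23 * sqrt(2)/10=-3.25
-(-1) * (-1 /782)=-1 /782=-0.00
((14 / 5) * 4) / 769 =56 / 3845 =0.01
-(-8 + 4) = 4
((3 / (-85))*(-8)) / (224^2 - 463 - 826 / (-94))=0.00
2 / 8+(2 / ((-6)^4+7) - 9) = -45597 / 5212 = -8.75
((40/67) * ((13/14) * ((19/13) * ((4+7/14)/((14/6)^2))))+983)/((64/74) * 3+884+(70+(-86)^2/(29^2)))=703421971421/690349377886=1.02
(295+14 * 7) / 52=393 / 52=7.56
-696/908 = -0.77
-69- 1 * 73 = -142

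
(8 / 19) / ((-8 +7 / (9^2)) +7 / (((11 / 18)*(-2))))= -3564 / 115463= -0.03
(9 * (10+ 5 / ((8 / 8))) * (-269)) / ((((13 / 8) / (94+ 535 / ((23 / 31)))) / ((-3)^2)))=-49017405960 / 299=-163937812.58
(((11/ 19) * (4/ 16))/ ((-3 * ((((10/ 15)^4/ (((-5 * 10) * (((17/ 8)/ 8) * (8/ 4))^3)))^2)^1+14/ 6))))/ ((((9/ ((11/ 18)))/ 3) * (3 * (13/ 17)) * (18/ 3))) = -279286759310625/ 912991027609930672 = -0.00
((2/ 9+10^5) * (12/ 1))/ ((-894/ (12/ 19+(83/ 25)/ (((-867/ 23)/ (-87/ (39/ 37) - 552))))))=-544646612523116/ 7179345225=-75862.99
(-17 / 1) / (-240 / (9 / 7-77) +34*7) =-901 / 12782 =-0.07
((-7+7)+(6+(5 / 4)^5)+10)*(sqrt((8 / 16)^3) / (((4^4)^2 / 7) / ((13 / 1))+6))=1775319*sqrt(2) / 270671872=0.01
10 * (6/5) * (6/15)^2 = 48/25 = 1.92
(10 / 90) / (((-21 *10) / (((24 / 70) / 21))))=-2 / 231525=-0.00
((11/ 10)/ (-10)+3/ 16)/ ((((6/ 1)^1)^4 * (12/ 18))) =31/ 345600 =0.00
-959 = -959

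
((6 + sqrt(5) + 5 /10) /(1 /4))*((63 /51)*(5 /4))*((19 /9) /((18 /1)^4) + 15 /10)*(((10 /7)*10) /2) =177149375*sqrt(5) /2676888 + 2302941875 /5353776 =578.13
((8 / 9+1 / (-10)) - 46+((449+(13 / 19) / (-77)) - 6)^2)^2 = 1428375030396685054001464441 / 37107553594904100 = 38492837495.84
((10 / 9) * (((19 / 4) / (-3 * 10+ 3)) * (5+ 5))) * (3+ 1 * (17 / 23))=-40850 / 5589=-7.31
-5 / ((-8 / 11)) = 55 / 8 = 6.88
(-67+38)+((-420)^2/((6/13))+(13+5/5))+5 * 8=382225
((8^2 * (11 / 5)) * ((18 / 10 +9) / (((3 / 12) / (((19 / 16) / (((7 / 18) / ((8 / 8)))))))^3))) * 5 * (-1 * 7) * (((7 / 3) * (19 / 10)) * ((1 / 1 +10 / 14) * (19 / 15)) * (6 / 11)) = -3119171623488 / 6125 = -509252509.96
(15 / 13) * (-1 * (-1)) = 15 / 13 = 1.15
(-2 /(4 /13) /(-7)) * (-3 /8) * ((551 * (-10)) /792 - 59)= 339547 /14784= 22.97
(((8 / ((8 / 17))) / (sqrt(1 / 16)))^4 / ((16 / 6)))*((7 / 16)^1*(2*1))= 7015764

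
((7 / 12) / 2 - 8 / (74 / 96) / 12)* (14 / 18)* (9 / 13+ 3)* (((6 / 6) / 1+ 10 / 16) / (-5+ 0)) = 0.53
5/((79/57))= 3.61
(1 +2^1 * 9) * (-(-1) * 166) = 3154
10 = 10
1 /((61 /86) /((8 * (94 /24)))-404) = -8084 /3265753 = -0.00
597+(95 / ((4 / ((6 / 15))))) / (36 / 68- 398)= 8067535 / 13514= 596.98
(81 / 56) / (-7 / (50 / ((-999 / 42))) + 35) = 0.04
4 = 4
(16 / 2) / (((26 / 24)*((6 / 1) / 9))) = 144 / 13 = 11.08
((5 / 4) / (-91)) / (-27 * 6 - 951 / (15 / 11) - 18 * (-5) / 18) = 25 / 1555008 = 0.00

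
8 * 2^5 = 256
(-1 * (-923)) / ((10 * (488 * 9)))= 923 / 43920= 0.02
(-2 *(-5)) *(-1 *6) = -60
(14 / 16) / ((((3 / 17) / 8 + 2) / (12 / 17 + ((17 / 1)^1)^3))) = 584731 / 275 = 2126.29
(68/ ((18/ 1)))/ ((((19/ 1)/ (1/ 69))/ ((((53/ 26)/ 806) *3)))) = 901/ 41209974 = 0.00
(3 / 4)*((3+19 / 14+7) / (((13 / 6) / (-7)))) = -27.52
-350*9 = -3150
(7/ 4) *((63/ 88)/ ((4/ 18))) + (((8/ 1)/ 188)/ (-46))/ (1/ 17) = 4278521/ 761024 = 5.62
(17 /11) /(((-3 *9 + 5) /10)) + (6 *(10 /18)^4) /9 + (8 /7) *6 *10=1132536005 /16671501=67.93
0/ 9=0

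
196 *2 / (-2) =-196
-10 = -10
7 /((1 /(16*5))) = 560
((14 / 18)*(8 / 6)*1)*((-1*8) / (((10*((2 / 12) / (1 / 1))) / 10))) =-448 / 9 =-49.78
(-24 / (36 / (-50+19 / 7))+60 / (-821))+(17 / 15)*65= 105.12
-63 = -63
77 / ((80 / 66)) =63.52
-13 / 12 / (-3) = 13 / 36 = 0.36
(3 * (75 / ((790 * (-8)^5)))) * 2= -45 / 2588672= -0.00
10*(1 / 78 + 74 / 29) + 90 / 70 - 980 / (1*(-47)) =17779718 / 372099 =47.78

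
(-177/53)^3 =-5545233/148877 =-37.25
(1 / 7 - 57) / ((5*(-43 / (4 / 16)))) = 199 / 3010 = 0.07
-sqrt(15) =-3.87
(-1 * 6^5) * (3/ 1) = -23328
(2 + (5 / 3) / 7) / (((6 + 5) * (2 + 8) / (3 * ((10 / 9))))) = 47 / 693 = 0.07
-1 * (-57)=57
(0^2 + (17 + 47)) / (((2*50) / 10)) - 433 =-426.60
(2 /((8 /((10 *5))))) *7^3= 8575 /2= 4287.50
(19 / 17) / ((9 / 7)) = 133 / 153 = 0.87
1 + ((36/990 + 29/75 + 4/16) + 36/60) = 7501/3300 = 2.27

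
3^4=81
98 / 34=49 / 17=2.88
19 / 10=1.90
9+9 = 18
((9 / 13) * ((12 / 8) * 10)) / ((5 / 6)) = 162 / 13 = 12.46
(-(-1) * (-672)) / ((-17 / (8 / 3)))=1792 / 17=105.41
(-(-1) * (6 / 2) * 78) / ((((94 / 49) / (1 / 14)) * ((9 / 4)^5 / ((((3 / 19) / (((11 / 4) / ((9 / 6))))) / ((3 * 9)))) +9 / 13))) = 1211392 / 2513595673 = 0.00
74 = 74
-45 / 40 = -9 / 8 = -1.12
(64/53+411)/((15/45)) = 65541/53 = 1236.62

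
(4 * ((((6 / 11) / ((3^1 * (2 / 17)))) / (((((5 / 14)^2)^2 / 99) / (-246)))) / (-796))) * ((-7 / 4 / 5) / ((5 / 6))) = -15181964784 / 3109375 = -4882.64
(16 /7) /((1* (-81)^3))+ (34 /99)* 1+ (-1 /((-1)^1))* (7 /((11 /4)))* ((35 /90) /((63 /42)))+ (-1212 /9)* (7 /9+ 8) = -48330543794 /40920957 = -1181.07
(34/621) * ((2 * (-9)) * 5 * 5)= -1700/69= -24.64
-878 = -878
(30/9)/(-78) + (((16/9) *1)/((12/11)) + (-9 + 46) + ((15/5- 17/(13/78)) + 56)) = -4.41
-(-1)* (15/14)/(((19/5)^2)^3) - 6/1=-3951619629/658642334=-6.00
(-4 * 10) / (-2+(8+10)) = -2.50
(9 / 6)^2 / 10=9 / 40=0.22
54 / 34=27 / 17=1.59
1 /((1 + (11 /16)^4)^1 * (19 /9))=589824 /1523363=0.39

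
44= 44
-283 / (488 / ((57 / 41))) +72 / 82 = 0.07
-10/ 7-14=-108/ 7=-15.43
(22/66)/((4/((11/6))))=11/72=0.15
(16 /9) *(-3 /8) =-2 /3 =-0.67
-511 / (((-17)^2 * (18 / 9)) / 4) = -1022 / 289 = -3.54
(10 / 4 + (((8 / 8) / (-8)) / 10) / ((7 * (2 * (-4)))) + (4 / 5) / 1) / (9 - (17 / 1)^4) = -2957 / 74826752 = -0.00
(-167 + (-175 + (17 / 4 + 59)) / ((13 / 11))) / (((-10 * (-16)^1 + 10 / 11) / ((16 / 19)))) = -1.37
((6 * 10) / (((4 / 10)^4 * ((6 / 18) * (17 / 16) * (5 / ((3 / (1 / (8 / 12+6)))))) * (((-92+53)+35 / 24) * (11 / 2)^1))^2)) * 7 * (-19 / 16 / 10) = -6463800000000 / 28387869169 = -227.70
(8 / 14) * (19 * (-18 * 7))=-1368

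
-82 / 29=-2.83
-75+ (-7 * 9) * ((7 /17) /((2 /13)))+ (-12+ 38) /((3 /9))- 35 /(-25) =-27917 /170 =-164.22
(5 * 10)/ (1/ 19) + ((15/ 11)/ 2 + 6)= 21047/ 22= 956.68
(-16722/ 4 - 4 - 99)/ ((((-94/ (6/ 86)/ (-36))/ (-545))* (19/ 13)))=1638824265/ 38399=42678.83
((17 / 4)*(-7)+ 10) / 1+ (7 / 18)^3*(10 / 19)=-546257 / 27702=-19.72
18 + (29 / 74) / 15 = 20009 / 1110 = 18.03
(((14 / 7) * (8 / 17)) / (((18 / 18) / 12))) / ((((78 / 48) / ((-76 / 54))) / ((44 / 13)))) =-856064 / 25857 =-33.11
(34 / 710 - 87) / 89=-30868 / 31595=-0.98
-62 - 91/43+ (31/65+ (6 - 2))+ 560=1398508/2795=500.36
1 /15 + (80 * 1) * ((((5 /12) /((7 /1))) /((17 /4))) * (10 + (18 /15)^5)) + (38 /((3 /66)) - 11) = 37443016 /44625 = 839.06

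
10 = 10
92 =92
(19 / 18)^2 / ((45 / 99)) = 3971 / 1620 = 2.45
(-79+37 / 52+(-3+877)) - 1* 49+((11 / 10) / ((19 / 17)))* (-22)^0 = 3693617 / 4940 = 747.70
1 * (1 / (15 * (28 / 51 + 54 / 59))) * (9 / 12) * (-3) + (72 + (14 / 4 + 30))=9287633 / 88120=105.40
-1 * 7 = -7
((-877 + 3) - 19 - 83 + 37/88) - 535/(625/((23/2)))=-10839659/11000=-985.42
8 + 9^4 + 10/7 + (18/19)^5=113896448283/17332693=6571.19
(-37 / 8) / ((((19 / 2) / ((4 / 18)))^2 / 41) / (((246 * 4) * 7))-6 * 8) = 6966064 / 72286701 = 0.10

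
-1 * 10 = -10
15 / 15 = 1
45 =45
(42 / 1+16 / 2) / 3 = 50 / 3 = 16.67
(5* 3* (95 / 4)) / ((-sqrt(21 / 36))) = -1425* sqrt(21) / 14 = -466.44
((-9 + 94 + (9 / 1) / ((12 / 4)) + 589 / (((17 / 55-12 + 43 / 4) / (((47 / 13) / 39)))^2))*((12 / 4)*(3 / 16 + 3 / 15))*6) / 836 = 363626842681 / 465047909820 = 0.78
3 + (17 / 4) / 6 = 89 / 24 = 3.71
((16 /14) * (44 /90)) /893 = 176 /281295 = 0.00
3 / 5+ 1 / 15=0.67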